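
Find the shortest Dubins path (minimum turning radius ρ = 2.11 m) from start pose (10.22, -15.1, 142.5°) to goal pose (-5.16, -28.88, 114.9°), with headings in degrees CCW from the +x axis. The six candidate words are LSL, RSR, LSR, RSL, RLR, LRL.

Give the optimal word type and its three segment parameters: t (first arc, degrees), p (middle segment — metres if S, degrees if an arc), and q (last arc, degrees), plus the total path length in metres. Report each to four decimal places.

LSR: t = 94.9046°, p = 16.0131 m, q = 122.5046°, L = 24.0195 m

Let ψ = atan2(Δy, Δx) = atan2(-13.78, -15.38) = -138.1407° be the start→goal bearing.
Normalize: d = |goal − start| / ρ = 20.650249/2.11 = 9.786848, α = (θ_start − ψ) mod 360° = 280.6407° = 4.898103 rad, β = (θ_goal − ψ) mod 360° = 253.0407° = 4.416393 rad.
Common terms: sin α = -0.982805, cos α = 0.184649, sin β = -0.956512, cos β = -0.291693, cos(α−β) = 0.886204, d² = 95.782395. Work in radians in the unit-radius frame; every candidate has L = ρ·(t + p + q).
LSL: p² = 2 + d² − 2cos(α−β) + 2d(sin α − sin β) = 95.495344; p = √p² = 9.772172; φ = atan2(cos β − cos α, d + sin α − sin β) = -0.048764 rad; t = (φ − α) mod 2π = 1.336318 rad, q = (β − φ) mod 2π = 4.465157 rad → L = 2.11·(1.336318 + 9.772172 + 4.465157) = 2.11·15.573646 = 32.860394 m
RSR: p² = 2 + d² − 2cos(α−β) + 2d(sin β − sin α) = 96.524632; p = √p² = 9.824695; φ = atan2(cos α − cos β, d − sin α + sin β) = 0.048503 rad; t = (α − φ) mod 2π = 4.849600 rad, q = (φ − β) mod 2π = 1.915296 rad → L = 2.11·(4.849600 + 9.824695 + 1.915296) = 2.11·16.589591 = 35.004037 m
LSR: p² = d² − 2 + 2cos(α−β) + 2d(sin α + sin β) = 57.595209; p = √p² = 7.589151; φ = atan2(−cos α − cos β, d + sin α + sin β) − atan2(−2, p) = 0.271315 rad; t = (φ − α) mod 2π = 1.656397 rad, q = (φ − β) mod 2π = 2.138108 rad → L = 2.11·(1.656397 + 7.589151 + 2.138108) = 2.11·11.383656 = 24.019514 m
RSL: p² = d² − 2 + 2cos(α−β) − 2d(sin α + sin β) = 133.514395; p = √p² = 11.554843; φ = atan2(cos α + cos β, d − sin α − sin β) − atan2(2, p) = -0.180518 rad; t = (α − φ) mod 2π = 5.078621 rad, q = (β − φ) mod 2π = 4.596910 rad → L = 2.11·(5.078621 + 11.554843 + 4.596910) = 2.11·21.230375 = 44.796091 m
RLR: c = (6 − d² + 2cos(α−β) + 2d(sin α − sin β))/8 = -11.065579, |c| > 1 → infeasible
LRL: c = (6 − d² + 2cos(α−β) − 2d(sin α − sin β))/8 = -10.936918, |c| > 1 → infeasible
Shortest: LSR with L = 24.019514 m ≈ 24.0195 m
Convert LSR to answer units (arcs ×180/π): t = 1.656397·180/π = 94.9046°, p = ρ·p = 2.11·7.589151 = 16.0131 m, q = 2.138108·180/π = 122.5046°, L = 24.0195 m.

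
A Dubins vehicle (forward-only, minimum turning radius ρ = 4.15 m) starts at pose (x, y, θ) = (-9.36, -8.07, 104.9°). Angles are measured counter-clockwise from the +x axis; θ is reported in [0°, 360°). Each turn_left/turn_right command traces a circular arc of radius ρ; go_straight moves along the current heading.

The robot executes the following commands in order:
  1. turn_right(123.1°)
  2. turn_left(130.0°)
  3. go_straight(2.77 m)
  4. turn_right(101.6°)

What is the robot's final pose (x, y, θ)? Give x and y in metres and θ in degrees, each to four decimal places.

set_pose: (x, y, θ) = (-9.3600, -8.0700, 104.9000°), ρ = 4.15
turn_right(123.1°): centre at ρ to the right, rotate −123.1° → (-4.0533, -3.0605, -18.2000° ≡ 341.8000°)
turn_left(130.0°): centre at ρ to the left, rotate +130.0° → (1.0961, 2.4230, 471.8000° ≡ 111.8000°)
go_straight(2.77): x += 2.77·cos θ, y += 2.77·sin θ → (0.0674, 4.9950, 111.8000°)
turn_right(101.6°): centre at ρ to the right, rotate −101.6° → (3.1857, 10.6205, 10.2000°)

(3.1857, 10.6205, 10.2000°)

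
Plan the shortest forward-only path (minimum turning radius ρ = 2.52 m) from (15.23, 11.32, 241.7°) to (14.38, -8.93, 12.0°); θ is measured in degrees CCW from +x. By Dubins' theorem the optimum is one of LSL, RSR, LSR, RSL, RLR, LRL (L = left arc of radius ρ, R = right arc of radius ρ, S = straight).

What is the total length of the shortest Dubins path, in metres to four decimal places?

Let ψ = atan2(Δy, Δx) = atan2(-20.25, -0.85) = -92.4036° be the start→goal bearing.
Normalize: d = |goal − start| / ρ = 20.267832/2.52 = 8.042790, α = (θ_start − ψ) mod 360° = 334.1036° = 5.831208 rad, β = (θ_goal − ψ) mod 360° = 104.4036° = 1.822187 rad.
Common terms: sin α = -0.436745, cos α = 0.899585, sin β = 0.968568, cos β = -0.248751, cos(α−β) = -0.646790, d² = 64.686476. Work in radians in the unit-radius frame; every candidate has L = ρ·(t + p + q).
LSL: p² = 2 + d² − 2cos(α−β) + 2d(sin α − sin β) = 45.374783; p = √p² = 6.736081; φ = atan2(cos β − cos α, d + sin α − sin β) = -0.171312 rad; t = (φ − α) mod 2π = 0.280665 rad, q = (β − φ) mod 2π = 1.993499 rad → L = 2.52·(0.280665 + 6.736081 + 1.993499) = 2.52·9.010245 = 22.705817 m
RSR: p² = 2 + d² − 2cos(α−β) + 2d(sin β − sin α) = 90.585329; p = √p² = 9.517633; φ = atan2(cos α − cos β, d − sin α + sin β) = 0.120948 rad; t = (α − φ) mod 2π = 5.710260 rad, q = (φ − β) mod 2π = 4.581947 rad → L = 2.52·(5.710260 + 9.517633 + 4.581947) = 2.52·19.809839 = 49.920795 m
LSR: p² = d² − 2 + 2cos(α−β) + 2d(sin α + sin β) = 69.947566; p = √p² = 8.363466; φ = atan2(−cos α − cos β, d + sin α + sin β) − atan2(−2, p) = 0.158970 rad; t = (φ − α) mod 2π = 0.610947 rad, q = (φ − β) mod 2π = 4.619969 rad → L = 2.52·(0.610947 + 8.363466 + 4.619969) = 2.52·13.594382 = 34.257844 m
RSL: p² = d² − 2 + 2cos(α−β) − 2d(sin α + sin β) = 52.838227; p = √p² = 7.268991; φ = atan2(cos α + cos β, d − sin α − sin β) − atan2(2, p) = -0.182062 rad; t = (α − φ) mod 2π = 6.013270 rad, q = (β − φ) mod 2π = 2.004249 rad → L = 2.52·(6.013270 + 7.268991 + 2.004249) = 2.52·15.286510 = 38.522005 m
RLR: c = (6 − d² + 2cos(α−β) + 2d(sin α − sin β))/8 = -10.323166, |c| > 1 → infeasible
LRL: c = (6 − d² + 2cos(α−β) − 2d(sin α − sin β))/8 = -4.671848, |c| > 1 → infeasible
Shortest: LSL with L = 22.705817 m ≈ 22.7058 m

22.7058 m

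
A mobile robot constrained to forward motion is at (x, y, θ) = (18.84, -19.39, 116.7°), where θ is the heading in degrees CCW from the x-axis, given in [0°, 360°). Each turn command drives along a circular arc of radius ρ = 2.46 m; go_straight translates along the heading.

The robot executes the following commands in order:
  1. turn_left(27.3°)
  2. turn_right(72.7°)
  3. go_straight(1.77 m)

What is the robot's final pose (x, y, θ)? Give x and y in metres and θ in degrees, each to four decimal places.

(17.7716, -14.0497, 71.3000°)

set_pose: (x, y, θ) = (18.8400, -19.3900, 116.7000°), ρ = 2.46
turn_left(27.3°): centre at ρ to the left, rotate +27.3° → (18.0883, -18.5051, 144.0000°)
turn_right(72.7°): centre at ρ to the right, rotate −72.7° → (17.2041, -15.7263, 71.3000°)
go_straight(1.77): x += 1.77·cos θ, y += 1.77·sin θ → (17.7716, -14.0497, 71.3000°)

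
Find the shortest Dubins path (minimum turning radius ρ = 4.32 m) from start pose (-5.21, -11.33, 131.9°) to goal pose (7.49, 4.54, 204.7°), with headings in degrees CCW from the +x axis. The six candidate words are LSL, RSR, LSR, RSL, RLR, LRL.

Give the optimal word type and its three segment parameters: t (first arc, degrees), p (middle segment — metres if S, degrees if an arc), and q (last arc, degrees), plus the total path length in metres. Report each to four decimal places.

RSL: t = 129.7979°, p = 11.6145 m, q = 202.5979°, L = 36.6765 m

Let ψ = atan2(Δy, Δx) = atan2(15.87, 12.70) = 51.3314° be the start→goal bearing.
Normalize: d = |goal − start| / ρ = 20.326015/4.32 = 4.705096, α = (θ_start − ψ) mod 360° = 80.5686° = 1.406188 rad, β = (θ_goal − ψ) mod 360° = 153.3686° = 2.676787 rad.
Common terms: sin α = 0.986483, cos α = 0.163866, sin β = 0.448249, cos β = -0.893909, cos(α−β) = 0.295708, d² = 22.137930. Work in radians in the unit-radius frame; every candidate has L = ρ·(t + p + q).
LSL: p² = 2 + d² − 2cos(α−β) + 2d(sin α − sin β) = 28.611396; p = √p² = 5.348962; φ = atan2(cos β − cos α, d + sin α − sin β) = -0.199065 rad; t = (φ − α) mod 2π = 4.677932 rad, q = (β − φ) mod 2π = 2.875853 rad → L = 4.32·(4.677932 + 5.348962 + 2.875853) = 4.32·12.902747 = 55.739868 m
RSR: p² = 2 + d² − 2cos(α−β) + 2d(sin β − sin α) = 18.481631; p = √p² = 4.299027; φ = atan2(cos α − cos β, d − sin α + sin β) = 0.248603 rad; t = (α − φ) mod 2π = 1.157585 rad, q = (φ − β) mod 2π = 3.855001 rad → L = 4.32·(1.157585 + 4.299027 + 3.855001) = 4.32·9.311612 = 40.226165 m
LSR: p² = d² − 2 + 2cos(α−β) + 2d(sin α + sin β) = 34.230444; p = √p² = 5.850679; φ = atan2(−cos α − cos β, d + sin α + sin β) − atan2(−2, p) = 0.447735 rad; t = (φ − α) mod 2π = 5.324732 rad, q = (φ − β) mod 2π = 4.054133 rad → L = 4.32·(5.324732 + 5.850679 + 4.054133) = 4.32·15.229544 = 65.791630 m
RSL: p² = d² − 2 + 2cos(α−β) − 2d(sin α + sin β) = 7.228248; p = √p² = 2.688540; φ = atan2(cos α + cos β, d − sin α − sin β) − atan2(2, p) = -0.859213 rad; t = (α − φ) mod 2π = 2.265401 rad, q = (β − φ) mod 2π = 3.536001 rad → L = 4.32·(2.265401 + 2.688540 + 3.536001) = 4.32·8.489941 = 36.676547 m
RLR: c = (6 − d² + 2cos(α−β) + 2d(sin α − sin β))/8 = -1.310204, |c| > 1 → infeasible
LRL: c = (6 − d² + 2cos(α−β) − 2d(sin α − sin β))/8 = -2.576425, |c| > 1 → infeasible
Shortest: RSL with L = 36.676547 m ≈ 36.6765 m
Convert RSL to answer units (arcs ×180/π): t = 2.265401·180/π = 129.7979°, p = ρ·p = 4.32·2.688540 = 11.6145 m, q = 3.536001·180/π = 202.5979°, L = 36.6765 m.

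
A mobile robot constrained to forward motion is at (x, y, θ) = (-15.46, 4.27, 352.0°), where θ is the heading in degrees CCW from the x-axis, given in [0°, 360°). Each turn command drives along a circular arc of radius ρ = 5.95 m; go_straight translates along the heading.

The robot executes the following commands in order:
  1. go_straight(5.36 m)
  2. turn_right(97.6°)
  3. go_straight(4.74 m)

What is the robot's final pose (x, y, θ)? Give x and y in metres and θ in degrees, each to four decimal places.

set_pose: (x, y, θ) = (-15.4600, 4.2700, 352.0000°), ρ = 5.95
go_straight(5.36): x += 5.36·cos θ, y += 5.36·sin θ → (-10.1522, 3.5240, 352.0000°)
turn_right(97.6°): centre at ρ to the right, rotate −97.6° → (-5.2494, -3.9681, 254.4000°)
go_straight(4.74): x += 4.74·cos θ, y += 4.74·sin θ → (-6.5241, -8.5335, 254.4000°)

(-6.5241, -8.5335, 254.4000°)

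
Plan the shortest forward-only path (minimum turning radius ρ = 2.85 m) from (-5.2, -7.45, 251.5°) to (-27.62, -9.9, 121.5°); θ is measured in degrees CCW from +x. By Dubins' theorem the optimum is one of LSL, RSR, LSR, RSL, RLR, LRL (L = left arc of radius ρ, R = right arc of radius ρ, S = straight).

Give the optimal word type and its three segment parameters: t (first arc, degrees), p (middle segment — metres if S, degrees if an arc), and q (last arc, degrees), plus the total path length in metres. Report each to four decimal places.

RSR: t = 65.3419°, p = 17.3876 m, q = 64.6581°, L = 23.8540 m

Let ψ = atan2(Δy, Δx) = atan2(-2.45, -22.42) = -173.7636° be the start→goal bearing.
Normalize: d = |goal − start| / ρ = 22.553468/2.85 = 7.913497, α = (θ_start − ψ) mod 360° = 65.2636° = 1.139065 rad, β = (θ_goal − ψ) mod 360° = 295.2636° = 5.153322 rad.
Common terms: sin α = 0.908243, cos α = 0.418444, sin β = -0.904354, cos β = 0.426784, cos(α−β) = -0.642788, d² = 62.623441. Work in radians in the unit-radius frame; every candidate has L = ρ·(t + p + q).
LSL: p² = 2 + d² − 2cos(α−β) + 2d(sin α − sin β) = 94.596970; p = √p² = 9.726097; φ = atan2(cos β − cos α, d + sin α − sin β) = 0.000857 rad; t = (φ − α) mod 2π = 5.144978 rad, q = (β − φ) mod 2π = 5.152465 rad → L = 2.85·(5.144978 + 9.726097 + 5.152465) = 2.85·20.023540 = 57.067089 m
RSR: p² = 2 + d² − 2cos(α−β) + 2d(sin β − sin α) = 37.221063; p = √p² = 6.100907; φ = atan2(cos α − cos β, d − sin α + sin β) = -0.001367 rad; t = (α − φ) mod 2π = 1.140432 rad, q = (φ − β) mod 2π = 1.128496 rad → L = 2.85·(1.140432 + 6.100907 + 1.128496) = 2.85·8.369835 = 23.854029 m
LSR: p² = d² − 2 + 2cos(α−β) + 2d(sin α + sin β) = 59.399414; p = √p² = 7.707102; φ = atan2(−cos α − cos β, d + sin α + sin β) − atan2(−2, p) = 0.147547 rad; t = (φ − α) mod 2π = 5.291668 rad, q = (φ − β) mod 2π = 1.277411 rad → L = 2.85·(5.291668 + 7.707102 + 1.277411) = 2.85·14.276180 = 40.687113 m
RSL: p² = d² − 2 + 2cos(α−β) − 2d(sin α + sin β) = 59.276318; p = √p² = 7.699111; φ = atan2(cos α + cos β, d − sin α − sin β) − atan2(2, p) = -0.147696 rad; t = (α − φ) mod 2π = 1.286761 rad, q = (β − φ) mod 2π = 5.301018 rad → L = 2.85·(1.286761 + 7.699111 + 5.301018) = 2.85·14.286890 = 40.717638 m
RLR: c = (6 − d² + 2cos(α−β) + 2d(sin α − sin β))/8 = -3.652633, |c| > 1 → infeasible
LRL: c = (6 − d² + 2cos(α−β) − 2d(sin α − sin β))/8 = -10.824621, |c| > 1 → infeasible
Shortest: RSR with L = 23.854029 m ≈ 23.8540 m
Convert RSR to answer units (arcs ×180/π): t = 1.140432·180/π = 65.3419°, p = ρ·p = 2.85·6.100907 = 17.3876 m, q = 1.128496·180/π = 64.6581°, L = 23.8540 m.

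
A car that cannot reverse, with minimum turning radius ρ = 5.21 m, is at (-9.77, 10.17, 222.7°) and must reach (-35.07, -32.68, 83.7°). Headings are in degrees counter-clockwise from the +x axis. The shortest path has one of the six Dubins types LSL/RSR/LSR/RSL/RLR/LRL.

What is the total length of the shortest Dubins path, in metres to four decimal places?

Let ψ = atan2(Δy, Δx) = atan2(-42.85, -25.30) = -120.5590° be the start→goal bearing.
Normalize: d = |goal − start| / ρ = 49.761556/5.21 = 9.551162, α = (θ_start − ψ) mod 360° = 343.2590° = 5.990999 rad, β = (θ_goal − ψ) mod 360° = 204.2590° = 3.564991 rad.
Common terms: sin α = -0.288047, cos α = 0.957616, sin β = -0.410861, cos β = -0.911698, cos(α−β) = -0.754710, d² = 91.224704. Work in radians in the unit-radius frame; every candidate has L = ρ·(t + p + q).
LSL: p² = 2 + d² − 2cos(α−β) + 2d(sin α − sin β) = 97.080168; p = √p² = 9.852927; φ = atan2(cos β − cos α, d + sin α − sin β) = -0.190879 rad; t = (φ − α) mod 2π = 0.101308 rad, q = (β − φ) mod 2π = 3.755870 rad → L = 5.21·(0.101308 + 9.852927 + 3.755870) = 5.21·13.710105 = 71.429645 m
RSR: p² = 2 + d² − 2cos(α−β) + 2d(sin β − sin α) = 92.388079; p = √p² = 9.611872; φ = atan2(cos α − cos β, d − sin α + sin β) = 0.195727 rad; t = (α − φ) mod 2π = 5.795272 rad, q = (φ − β) mod 2π = 2.913921 rad → L = 5.21·(5.795272 + 9.611872 + 2.913921) = 5.21·18.321065 = 95.452747 m
LSR: p² = d² − 2 + 2cos(α−β) + 2d(sin α + sin β) = 74.364518; p = √p² = 8.623486; φ = atan2(−cos α − cos β, d + sin α + sin β) − atan2(−2, p) = 0.222709 rad; t = (φ − α) mod 2π = 0.514895 rad, q = (φ − β) mod 2π = 2.940903 rad → L = 5.21·(0.514895 + 8.623486 + 2.940903) = 5.21·12.079284 = 62.933070 m
RSL: p² = d² − 2 + 2cos(α−β) − 2d(sin α + sin β) = 101.066052; p = √p² = 10.053161; φ = atan2(cos α + cos β, d − sin α − sin β) − atan2(2, p) = -0.191899 rad; t = (α − φ) mod 2π = 6.182898 rad, q = (β − φ) mod 2π = 3.756890 rad → L = 5.21·(6.182898 + 10.053161 + 3.756890) = 5.21·19.992949 = 104.163263 m
RLR: c = (6 − d² + 2cos(α−β) + 2d(sin α − sin β))/8 = -10.548510, |c| > 1 → infeasible
LRL: c = (6 − d² + 2cos(α−β) − 2d(sin α − sin β))/8 = -11.135021, |c| > 1 → infeasible
Shortest: LSR with L = 62.933070 m ≈ 62.9331 m

62.9331 m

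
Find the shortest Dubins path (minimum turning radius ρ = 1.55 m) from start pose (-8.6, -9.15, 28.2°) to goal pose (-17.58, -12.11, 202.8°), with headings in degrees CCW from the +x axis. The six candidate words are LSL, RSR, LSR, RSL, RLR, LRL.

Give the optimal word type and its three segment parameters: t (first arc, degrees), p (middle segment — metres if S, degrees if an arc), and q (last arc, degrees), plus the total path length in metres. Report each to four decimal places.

LSR: t = 189.3784°, p = 8.7792 m, q = 14.7784°, L = 14.3021 m

Let ψ = atan2(Δy, Δx) = atan2(-2.96, -8.98) = -161.7567° be the start→goal bearing.
Normalize: d = |goal − start| / ρ = 9.455263/1.55 = 6.100170, α = (θ_start − ψ) mod 360° = 189.9567° = 3.315369 rad, β = (θ_goal − ψ) mod 360° = 4.5567° = 0.079529 rad.
Common terms: sin α = -0.172903, cos α = -0.984939, sin β = 0.079445, cos β = 0.996839, cos(α−β) = -0.995562, d² = 37.212071. Work in radians in the unit-radius frame; every candidate has L = ρ·(t + p + q).
LSL: p² = 2 + d² − 2cos(α−β) + 2d(sin α − sin β) = 38.124456; p = √p² = 6.174500; φ = atan2(cos β − cos α, d + sin α − sin β) = 0.326745 rad; t = (φ − α) mod 2π = 3.294561 rad, q = (β − φ) mod 2π = 6.035970 rad → L = 1.55·(3.294561 + 6.174500 + 6.035970) = 1.55·15.505031 = 24.032797 m
RSR: p² = 2 + d² − 2cos(α−β) + 2d(sin β − sin α) = 44.281934; p = √p² = 6.654467; φ = atan2(cos α − cos β, d − sin α + sin β) = -0.302399 rad; t = (α − φ) mod 2π = 3.617769 rad, q = (φ − β) mod 2π = 5.901257 rad → L = 1.55·(3.617769 + 6.654467 + 5.901257) = 1.55·16.173493 = 25.068914 m
LSR: p² = d² − 2 + 2cos(α−β) + 2d(sin α + sin β) = 32.080724; p = √p² = 5.663985; φ = atan2(−cos α − cos β, d + sin α + sin β) − atan2(−2, p) = 0.337460 rad; t = (φ − α) mod 2π = 3.305276 rad, q = (φ − β) mod 2π = 0.257931 rad → L = 1.55·(3.305276 + 5.663985 + 0.257931) = 1.55·9.227192 = 14.302147 m
RSL: p² = d² − 2 + 2cos(α−β) − 2d(sin α + sin β) = 34.361170; p = √p² = 5.861840; φ = atan2(cos α + cos β, d − sin α − sin β) − atan2(2, p) = -0.326883 rad; t = (α − φ) mod 2π = 3.642253 rad, q = (β − φ) mod 2π = 0.406412 rad → L = 1.55·(3.642253 + 5.861840 + 0.406412) = 1.55·9.910505 = 15.361283 m
RLR: c = (6 − d² + 2cos(α−β) + 2d(sin α − sin β))/8 = -4.535242, |c| > 1 → infeasible
LRL: c = (6 − d² + 2cos(α−β) − 2d(sin α − sin β))/8 = -3.765557, |c| > 1 → infeasible
Shortest: LSR with L = 14.302147 m ≈ 14.3021 m
Convert LSR to answer units (arcs ×180/π): t = 3.305276·180/π = 189.3784°, p = ρ·p = 1.55·5.663985 = 8.7792 m, q = 0.257931·180/π = 14.7784°, L = 14.3021 m.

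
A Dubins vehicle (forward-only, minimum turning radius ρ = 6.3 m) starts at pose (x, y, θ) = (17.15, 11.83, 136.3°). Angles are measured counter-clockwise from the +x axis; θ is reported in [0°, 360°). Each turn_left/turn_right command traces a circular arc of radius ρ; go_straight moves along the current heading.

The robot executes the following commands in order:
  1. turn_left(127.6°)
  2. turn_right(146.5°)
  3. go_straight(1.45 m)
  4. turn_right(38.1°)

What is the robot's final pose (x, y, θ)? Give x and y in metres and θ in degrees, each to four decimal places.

set_pose: (x, y, θ) = (17.1500, 11.8300, 136.3000°), ρ = 6.3
turn_left(127.6°): centre at ρ to the left, rotate +127.6° → (6.5331, 7.9448, 263.9000°)
turn_right(146.5°): centre at ρ to the right, rotate −146.5° → (-5.3245, 5.7150, 117.4000°)
go_straight(1.45): x += 1.45·cos θ, y += 1.45·sin θ → (-5.9917, 7.0023, 117.4000°)
turn_right(38.1°): centre at ρ to the right, rotate −38.1° → (-6.5890, 11.0713, 79.3000°)

(-6.5890, 11.0713, 79.3000°)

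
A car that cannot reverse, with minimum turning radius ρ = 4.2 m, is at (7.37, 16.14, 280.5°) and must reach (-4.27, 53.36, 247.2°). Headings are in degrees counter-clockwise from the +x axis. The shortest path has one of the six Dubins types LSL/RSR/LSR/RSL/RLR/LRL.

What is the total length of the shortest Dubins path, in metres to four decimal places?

60.7516 m

Let ψ = atan2(Δy, Δx) = atan2(37.22, -11.64) = 107.3663° be the start→goal bearing.
Normalize: d = |goal − start| / ρ = 38.997667/4.2 = 9.285159, α = (θ_start − ψ) mod 360° = 173.1337° = 3.021753 rad, β = (θ_goal − ψ) mod 360° = 139.8337° = 2.440559 rad.
Common terms: sin α = 0.119553, cos α = -0.992828, sin β = 0.645008, cos β = -0.764176, cos(α−β) = 0.835807, d² = 86.214172. Work in radians in the unit-radius frame; every candidate has L = ρ·(t + p + q).
LSL: p² = 2 + d² − 2cos(α−β) + 2d(sin α − sin β) = 76.784683; p = √p² = 8.762687; φ = atan2(cos β − cos α, d + sin α − sin β) = 0.026097 rad; t = (φ − α) mod 2π = 3.287529 rad, q = (β − φ) mod 2π = 2.414462 rad → L = 4.2·(3.287529 + 8.762687 + 2.414462) = 4.2·14.464678 = 60.751646 m
RSR: p² = 2 + d² − 2cos(α−β) + 2d(sin β − sin α) = 96.300432; p = √p² = 9.813278; φ = atan2(cos α − cos β, d − sin α + sin β) = -0.023302 rad; t = (α − φ) mod 2π = 3.045056 rad, q = (φ − β) mod 2π = 3.819324 rad → L = 4.2·(3.045056 + 9.813278 + 3.819324) = 4.2·16.677658 = 70.046165 m
LSR: p² = d² − 2 + 2cos(α−β) + 2d(sin α + sin β) = 100.083929; p = √p² = 10.004196; φ = atan2(−cos α − cos β, d + sin α + sin β) − atan2(−2, p) = 0.370397 rad; t = (φ − α) mod 2π = 3.631829 rad, q = (φ − β) mod 2π = 4.213023 rad → L = 4.2·(3.631829 + 10.004196 + 4.213023) = 4.2·17.849048 = 74.966001 m
RSL: p² = d² − 2 + 2cos(α−β) − 2d(sin α + sin β) = 71.687645; p = √p² = 8.466856; φ = atan2(cos α + cos β, d − sin α − sin β) − atan2(2, p) = -0.435320 rad; t = (α − φ) mod 2π = 3.457073 rad, q = (β − φ) mod 2π = 2.875878 rad → L = 4.2·(3.457073 + 8.466856 + 2.875878) = 4.2·14.799806 = 62.159187 m
RLR: c = (6 − d² + 2cos(α−β) + 2d(sin α − sin β))/8 = -11.037554, |c| > 1 → infeasible
LRL: c = (6 − d² + 2cos(α−β) − 2d(sin α − sin β))/8 = -8.598085, |c| > 1 → infeasible
Shortest: LSL with L = 60.751646 m ≈ 60.7516 m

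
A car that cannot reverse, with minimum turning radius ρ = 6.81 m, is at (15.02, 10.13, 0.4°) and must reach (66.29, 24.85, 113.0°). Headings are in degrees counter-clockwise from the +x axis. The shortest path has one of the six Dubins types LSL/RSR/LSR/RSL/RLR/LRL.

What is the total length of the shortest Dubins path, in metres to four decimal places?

Let ψ = atan2(Δy, Δx) = atan2(14.72, 51.27) = 16.0192° be the start→goal bearing.
Normalize: d = |goal − start| / ρ = 53.341272/6.81 = 7.832786, α = (θ_start − ψ) mod 360° = 344.3808° = 6.010579 rad, β = (θ_goal − ψ) mod 360° = 96.9808° = 1.692635 rad.
Common terms: sin α = -0.269242, cos α = 0.963073, sin β = 0.992587, cos β = -0.121537, cos(α−β) = -0.384295, d² = 61.352535. Work in radians in the unit-radius frame; every candidate has L = ρ·(t + p + q).
LSL: p² = 2 + d² − 2cos(α−β) + 2d(sin α − sin β) = 44.353855; p = √p² = 6.659869; φ = atan2(cos β − cos α, d + sin α − sin β) = -0.163586 rad; t = (φ − α) mod 2π = 0.109020 rad, q = (β − φ) mod 2π = 1.856221 rad → L = 6.81·(0.109020 + 6.659869 + 1.856221) = 6.81·8.625110 = 58.736997 m
RSR: p² = 2 + d² − 2cos(α−β) + 2d(sin β − sin α) = 83.888397; p = √p² = 9.159061; φ = atan2(cos α − cos β, d − sin α + sin β) = 0.118698 rad; t = (α − φ) mod 2π = 5.891882 rad, q = (φ − β) mod 2π = 4.709248 rad → L = 6.81·(5.891882 + 9.159061 + 4.709248) = 6.81·19.760191 = 134.566899 m
LSR: p² = d² − 2 + 2cos(α−β) + 2d(sin α + sin β) = 69.915555; p = √p² = 8.361552; φ = atan2(−cos α − cos β, d + sin α + sin β) − atan2(−2, p) = 0.136740 rad; t = (φ − α) mod 2π = 0.409346 rad, q = (φ − β) mod 2π = 4.727290 rad → L = 6.81·(0.409346 + 8.361552 + 4.727290) = 6.81·13.498188 = 91.922660 m
RSL: p² = d² − 2 + 2cos(α−β) − 2d(sin α + sin β) = 47.252334; p = √p² = 6.874033; φ = atan2(cos α + cos β, d − sin α − sin β) − atan2(2, p) = -0.165313 rad; t = (α − φ) mod 2π = 6.175892 rad, q = (β − φ) mod 2π = 1.857948 rad → L = 6.81·(6.175892 + 6.874033 + 1.857948) = 6.81·14.907874 = 101.522619 m
RLR: c = (6 − d² + 2cos(α−β) + 2d(sin α − sin β))/8 = -9.486050, |c| > 1 → infeasible
LRL: c = (6 − d² + 2cos(α−β) − 2d(sin α − sin β))/8 = -4.544232, |c| > 1 → infeasible
Shortest: LSL with L = 58.736997 m ≈ 58.7370 m

58.7370 m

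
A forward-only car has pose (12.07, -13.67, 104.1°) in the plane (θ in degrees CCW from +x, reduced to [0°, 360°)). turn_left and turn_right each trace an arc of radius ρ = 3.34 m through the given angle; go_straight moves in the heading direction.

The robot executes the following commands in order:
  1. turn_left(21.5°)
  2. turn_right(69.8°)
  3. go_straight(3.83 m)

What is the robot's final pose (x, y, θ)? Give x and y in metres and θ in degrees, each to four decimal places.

set_pose: (x, y, θ) = (12.0700, -13.6700, 104.1000°), ρ = 3.34
turn_left(21.5°): centre at ρ to the left, rotate +21.5° → (11.5464, -12.5394, 125.6000°)
turn_right(69.8°): centre at ρ to the right, rotate −69.8° → (11.4997, -8.7177, 55.8000°)
go_straight(3.83): x += 3.83·cos θ, y += 3.83·sin θ → (13.6525, -5.5500, 55.8000°)

(13.6525, -5.5500, 55.8000°)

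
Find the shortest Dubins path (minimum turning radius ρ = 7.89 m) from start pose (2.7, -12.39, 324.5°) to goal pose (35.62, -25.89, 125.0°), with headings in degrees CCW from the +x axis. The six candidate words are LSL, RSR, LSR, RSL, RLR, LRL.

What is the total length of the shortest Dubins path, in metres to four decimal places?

Let ψ = atan2(Δy, Δx) = atan2(-13.50, 32.92) = -22.2978° be the start→goal bearing.
Normalize: d = |goal − start| / ρ = 35.580562/7.89 = 4.509577, α = (θ_start − ψ) mod 360° = 346.7978° = 6.052763 rad, β = (θ_goal − ψ) mod 360° = 147.2978° = 2.570832 rad.
Common terms: sin α = -0.228388, cos α = 0.973570, sin β = 0.540273, cos β = -0.841490, cos(α−β) = -0.942641, d² = 20.336284. Work in radians in the unit-radius frame; every candidate has L = ρ·(t + p + q).
LSL: p² = 2 + d² − 2cos(α−β) + 2d(sin α − sin β) = 17.288897; p = √p² = 4.157992; φ = atan2(cos β − cos α, d + sin α − sin β) = -0.451731 rad; t = (φ − α) mod 2π = 6.061876 rad, q = (β − φ) mod 2π = 3.022562 rad → L = 7.89·(6.061876 + 4.157992 + 3.022562) = 7.89·13.242431 = 104.482778 m
RSR: p² = 2 + d² − 2cos(α−β) + 2d(sin β − sin α) = 31.154238; p = √p² = 5.581598; φ = atan2(cos α − cos β, d − sin α + sin β) = 0.331209 rad; t = (α − φ) mod 2π = 5.721555 rad, q = (φ − β) mod 2π = 4.043563 rad → L = 7.89·(5.721555 + 5.581598 + 4.043563) = 7.89·15.346715 = 121.085584 m
LSR: p² = d² − 2 + 2cos(α−β) + 2d(sin α + sin β) = 19.263934; p = √p² = 4.389070; φ = atan2(−cos α − cos β, d + sin α + sin β) − atan2(−2, p) = 0.400178 rad; t = (φ − α) mod 2π = 0.630600 rad, q = (φ − β) mod 2π = 4.112532 rad → L = 7.89·(0.630600 + 4.389070 + 4.112532) = 7.89·9.132201 = 72.053067 m
RSL: p² = d² − 2 + 2cos(α−β) − 2d(sin α + sin β) = 13.638068; p = √p² = 3.692975; φ = atan2(cos α + cos β, d − sin α − sin β) − atan2(2, p) = -0.464892 rad; t = (α − φ) mod 2π = 0.234471 rad, q = (β − φ) mod 2π = 3.035724 rad → L = 7.89·(0.234471 + 3.692975 + 3.035724) = 7.89·6.963170 = 54.939413 m
RLR: c = (6 − d² + 2cos(α−β) + 2d(sin α − sin β))/8 = -2.894280, |c| > 1 → infeasible
LRL: c = (6 − d² + 2cos(α−β) − 2d(sin α − sin β))/8 = -1.161112, |c| > 1 → infeasible
Shortest: RSL with L = 54.939413 m ≈ 54.9394 m

54.9394 m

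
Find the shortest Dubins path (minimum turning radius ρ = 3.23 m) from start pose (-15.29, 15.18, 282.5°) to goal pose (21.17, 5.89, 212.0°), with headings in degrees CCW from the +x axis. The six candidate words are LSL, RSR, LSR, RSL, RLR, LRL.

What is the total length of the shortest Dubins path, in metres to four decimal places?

44.3171 m

Let ψ = atan2(Δy, Δx) = atan2(-9.29, 36.46) = -14.2948° be the start→goal bearing.
Normalize: d = |goal − start| / ρ = 37.624935/3.23 = 11.648587, α = (θ_start − ψ) mod 360° = 296.7948° = 5.180046 rad, β = (θ_goal − ψ) mod 360° = 226.2948° = 3.949589 rad.
Common terms: sin α = -0.892627, cos α = 0.450796, sin β = -0.722904, cos β = -0.690948, cos(α−β) = 0.333807, d² = 135.689569. Work in radians in the unit-radius frame; every candidate has L = ρ·(t + p + q).
LSL: p² = 2 + d² − 2cos(α−β) + 2d(sin α − sin β) = 133.067896; p = √p² = 11.535506; φ = atan2(cos β − cos α, d + sin α − sin β) = -0.099139 rad; t = (φ − α) mod 2π = 1.004000 rad, q = (β − φ) mod 2π = 4.048728 rad → L = 3.23·(1.004000 + 11.535506 + 4.048728) = 3.23·16.588234 = 53.579996 m
RSR: p² = 2 + d² − 2cos(α−β) + 2d(sin β − sin α) = 140.976014; p = √p² = 11.873332; φ = atan2(cos α − cos β, d − sin α + sin β) = 0.096309 rad; t = (α − φ) mod 2π = 5.083737 rad, q = (φ − β) mod 2π = 2.429906 rad → L = 3.23·(5.083737 + 11.873332 + 2.429906) = 3.23·19.386974 = 62.619928 m
LSR: p² = d² − 2 + 2cos(α−β) + 2d(sin α + sin β) = 96.719875; p = √p² = 9.834626; φ = atan2(−cos α − cos β, d + sin α + sin β) − atan2(−2, p) = 0.224559 rad; t = (φ − α) mod 2π = 1.327698 rad, q = (φ − β) mod 2π = 2.558155 rad → L = 3.23·(1.327698 + 9.834626 + 2.558155) = 3.23·13.720479 = 44.317148 m
RSL: p² = d² − 2 + 2cos(α−β) − 2d(sin α + sin β) = 171.994490; p = √p² = 13.114667; φ = atan2(cos α + cos β, d − sin α − sin β) − atan2(2, p) = -0.169438 rad; t = (α − φ) mod 2π = 5.349485 rad, q = (β − φ) mod 2π = 4.119027 rad → L = 3.23·(5.349485 + 13.114667 + 4.119027) = 3.23·22.583179 = 72.943668 m
RLR: c = (6 − d² + 2cos(α−β) + 2d(sin α − sin β))/8 = -16.622002, |c| > 1 → infeasible
LRL: c = (6 − d² + 2cos(α−β) − 2d(sin α − sin β))/8 = -15.633487, |c| > 1 → infeasible
Shortest: LSR with L = 44.317148 m ≈ 44.3171 m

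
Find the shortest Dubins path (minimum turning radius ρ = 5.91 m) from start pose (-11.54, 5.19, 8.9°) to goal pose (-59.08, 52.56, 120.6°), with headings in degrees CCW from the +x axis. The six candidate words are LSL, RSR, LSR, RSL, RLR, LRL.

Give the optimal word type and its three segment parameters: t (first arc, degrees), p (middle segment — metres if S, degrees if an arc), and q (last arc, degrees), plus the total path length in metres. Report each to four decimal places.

Let ψ = atan2(Δy, Δx) = atan2(47.37, -47.54) = 135.1026° be the start→goal bearing.
Normalize: d = |goal − start| / ρ = 67.111612/5.91 = 11.355603, α = (θ_start − ψ) mod 360° = 233.7974° = 4.080534 rad, β = (θ_goal − ψ) mod 360° = 345.4974° = 6.030067 rad.
Common terms: sin α = -0.806933, cos α = -0.590643, sin β = -0.250424, cos β = 0.968136, cos(α−β) = -0.369747, d² = 128.949714. Work in radians in the unit-radius frame; every candidate has L = ρ·(t + p + q).
LSL: p² = 2 + d² − 2cos(α−β) + 2d(sin α − sin β) = 119.050220; p = √p² = 10.911014; φ = atan2(cos β − cos α, d + sin α − sin β) = 0.143353 rad; t = (φ − α) mod 2π = 2.346005 rad, q = (β − φ) mod 2π = 5.886713 rad → L = 5.91·(2.346005 + 10.911014 + 5.886713) = 5.91·19.143732 = 113.139455 m
RSR: p² = 2 + d² − 2cos(α−β) + 2d(sin β − sin α) = 144.328194; p = √p² = 12.013667; φ = atan2(cos α − cos β, d − sin α + sin β) = -0.130117 rad; t = (α − φ) mod 2π = 4.210651 rad, q = (φ − β) mod 2π = 0.123001 rad → L = 5.91·(4.210651 + 12.013667 + 0.123001) = 5.91·16.347320 = 96.612658 m
LSR: p² = d² − 2 + 2cos(α−β) + 2d(sin α + sin β) = 102.196354; p = √p² = 10.109221; φ = atan2(−cos α − cos β, d + sin α + sin β) − atan2(−2, p) = 0.158677 rad; t = (φ − α) mod 2π = 2.361329 rad, q = (φ − β) mod 2π = 0.411796 rad → L = 5.91·(2.361329 + 10.109221 + 0.411796) = 5.91·12.882346 = 76.134663 m
RSL: p² = d² − 2 + 2cos(α−β) − 2d(sin α + sin β) = 150.224087; p = √p² = 12.256594; φ = atan2(cos α + cos β, d − sin α − sin β) − atan2(2, p) = -0.131350 rad; t = (α − φ) mod 2π = 4.211884 rad, q = (β − φ) mod 2π = 6.161417 rad → L = 5.91·(4.211884 + 12.256594 + 6.161417) = 5.91·22.629894 = 133.742675 m
RLR: c = (6 − d² + 2cos(α−β) + 2d(sin α − sin β))/8 = -17.041024, |c| > 1 → infeasible
LRL: c = (6 − d² + 2cos(α−β) − 2d(sin α − sin β))/8 = -13.881278, |c| > 1 → infeasible
Shortest: LSR with L = 76.134663 m ≈ 76.1347 m
Convert LSR to answer units (arcs ×180/π): t = 2.361329·180/π = 135.2942°, p = ρ·p = 5.91·10.109221 = 59.7455 m, q = 0.411796·180/π = 23.5942°, L = 76.1347 m.

LSR: t = 135.2942°, p = 59.7455 m, q = 23.5942°, L = 76.1347 m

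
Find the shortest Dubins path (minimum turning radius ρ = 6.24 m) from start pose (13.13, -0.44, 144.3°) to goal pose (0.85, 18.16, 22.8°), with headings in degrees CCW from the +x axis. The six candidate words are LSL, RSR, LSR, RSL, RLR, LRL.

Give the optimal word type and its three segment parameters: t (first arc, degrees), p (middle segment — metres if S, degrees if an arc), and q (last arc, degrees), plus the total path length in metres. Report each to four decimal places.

Let ψ = atan2(Δy, Δx) = atan2(18.60, -12.28) = 123.4334° be the start→goal bearing.
Normalize: d = |goal − start| / ρ = 22.288078/6.24 = 3.571807, α = (θ_start − ψ) mod 360° = 20.8666° = 0.364191 rad, β = (θ_goal − ψ) mod 360° = 259.3666° = 4.526801 rad.
Common terms: sin α = 0.356193, cos α = 0.934412, sin β = -0.982828, cos β = -0.184524, cos(α−β) = -0.522499, d² = 12.757807. Work in radians in the unit-radius frame; every candidate has L = ρ·(t + p + q).
LSL: p² = 2 + d² − 2cos(α−β) + 2d(sin α − sin β) = 25.368258; p = √p² = 5.036691; φ = atan2(cos β − cos α, d + sin α − sin β) = -0.224026 rad; t = (φ − α) mod 2π = 5.694968 rad, q = (β − φ) mod 2π = 4.750828 rad → L = 6.24·(5.694968 + 5.036691 + 4.750828) = 6.24·15.482487 = 96.610717 m
RSR: p² = 2 + d² − 2cos(α−β) + 2d(sin β − sin α) = 6.237351; p = √p² = 2.497469; φ = atan2(cos α − cos β, d − sin α + sin β) = 0.464559 rad; t = (α − φ) mod 2π = 6.182818 rad, q = (φ − β) mod 2π = 2.220943 rad → L = 6.24·(6.182818 + 2.497469 + 2.220943) = 6.24·10.901229 = 68.023671 m
LSR: p² = d² − 2 + 2cos(α−β) + 2d(sin α + sin β) = 5.236375; p = √p² = 2.288313; φ = atan2(−cos α − cos β, d + sin α + sin β) − atan2(−2, p) = 0.468949 rad; t = (φ − α) mod 2π = 0.104758 rad, q = (φ − β) mod 2π = 2.225333 rad → L = 6.24·(0.104758 + 2.288313 + 2.225333) = 6.24·4.618403 = 28.818835 m
RSL: p² = d² − 2 + 2cos(α−β) − 2d(sin α + sin β) = 14.189246; p = √p² = 3.766862; φ = atan2(cos α + cos β, d − sin α − sin β) − atan2(2, p) = -0.311350 rad; t = (α − φ) mod 2π = 0.675541 rad, q = (β − φ) mod 2π = 4.838151 rad → L = 6.24·(0.675541 + 3.766862 + 4.838151) = 6.24·9.280553 = 57.910650 m
RLR: c = (6 − d² + 2cos(α−β) + 2d(sin α − sin β))/8 = 0.220331; p = 2π − arccos c = 4.934543 rad; φ = atan2(cos α − cos β, d − sin α + sin β) = 0.464559 rad; t = (α − φ + p/2) mod 2π = 2.366904 rad, q = (α − β − t + p) mod 2π = 4.688214 rad → L = 6.24·(2.366904 + 4.934543 + 4.688214) = 6.24·11.989661 = 74.815483 m
LRL: c = (6 − d² + 2cos(α−β) − 2d(sin α − sin β))/8 = -2.171032, |c| > 1 → infeasible
Shortest: LSR with L = 28.818835 m ≈ 28.8188 m
Convert LSR to answer units (arcs ×180/π): t = 0.104758·180/π = 6.0022°, p = ρ·p = 6.24·2.288313 = 14.2791 m, q = 2.225333·180/π = 127.5022°, L = 28.8188 m.

LSR: t = 6.0022°, p = 14.2791 m, q = 127.5022°, L = 28.8188 m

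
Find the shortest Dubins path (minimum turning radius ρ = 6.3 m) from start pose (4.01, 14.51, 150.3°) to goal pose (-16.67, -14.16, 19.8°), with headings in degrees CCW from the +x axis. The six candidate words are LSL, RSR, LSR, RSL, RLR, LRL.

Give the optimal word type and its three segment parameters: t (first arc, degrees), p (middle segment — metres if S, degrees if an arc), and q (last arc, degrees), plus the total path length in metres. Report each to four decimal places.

Let ψ = atan2(Δy, Δx) = atan2(-28.67, -20.68) = -125.8033° be the start→goal bearing.
Normalize: d = |goal − start| / ρ = 35.350124/6.3 = 5.611131, α = (θ_start − ψ) mod 360° = 276.1033° = 4.818912 rad, β = (θ_goal − ψ) mod 360° = 145.6033° = 2.541258 rad.
Common terms: sin α = -0.994332, cos α = 0.106322, sin β = 0.564919, cos β = -0.825146, cos(α−β) = -0.649448, d² = 31.484790. Work in radians in the unit-radius frame; every candidate has L = ρ·(t + p + q).
LSL: p² = 2 + d² − 2cos(α−β) + 2d(sin α − sin β) = 17.285368; p = √p² = 4.157568; φ = atan2(cos β − cos α, d + sin α − sin β) = -0.225960 rad; t = (φ − α) mod 2π = 1.238313 rad, q = (β − φ) mod 2π = 2.767217 rad → L = 6.3·(1.238313 + 4.157568 + 2.767217) = 6.3·8.163098 = 51.427518 m
RSR: p² = 2 + d² − 2cos(α−β) + 2d(sin β − sin α) = 52.282004; p = √p² = 7.230630; φ = atan2(cos α − cos β, d − sin α + sin β) = 0.129182 rad; t = (α − φ) mod 2π = 4.689731 rad, q = (φ − β) mod 2π = 3.871109 rad → L = 6.3·(4.689731 + 7.230630 + 3.871109) = 6.3·15.791470 = 99.486258 m
LSR: p² = d² − 2 + 2cos(α−β) + 2d(sin α + sin β) = 23.366910; p = √p² = 4.833933; φ = atan2(−cos α − cos β, d + sin α + sin β) − atan2(−2, p) = 0.530140 rad; t = (φ − α) mod 2π = 1.994413 rad, q = (φ − β) mod 2π = 4.272067 rad → L = 6.3·(1.994413 + 4.833933 + 4.272067) = 6.3·11.100413 = 69.932602 m
RSL: p² = d² − 2 + 2cos(α−β) − 2d(sin α + sin β) = 33.004877; p = √p² = 5.744987; φ = atan2(cos α + cos β, d − sin α − sin β) − atan2(2, p) = -0.453451 rad; t = (α − φ) mod 2π = 5.272363 rad, q = (β − φ) mod 2π = 2.994708 rad → L = 6.3·(5.272363 + 5.744987 + 2.994708) = 6.3·14.012058 = 88.275968 m
RLR: c = (6 − d² + 2cos(α−β) + 2d(sin α − sin β))/8 = -5.535250, |c| > 1 → infeasible
LRL: c = (6 − d² + 2cos(α−β) − 2d(sin α − sin β))/8 = -1.160671, |c| > 1 → infeasible
Shortest: LSL with L = 51.427518 m ≈ 51.4275 m
Convert LSL to answer units (arcs ×180/π): t = 1.238313·180/π = 70.9501°, p = ρ·p = 6.3·4.157568 = 26.1927 m, q = 2.767217·180/π = 158.5499°, L = 51.4275 m.

LSL: t = 70.9501°, p = 26.1927 m, q = 158.5499°, L = 51.4275 m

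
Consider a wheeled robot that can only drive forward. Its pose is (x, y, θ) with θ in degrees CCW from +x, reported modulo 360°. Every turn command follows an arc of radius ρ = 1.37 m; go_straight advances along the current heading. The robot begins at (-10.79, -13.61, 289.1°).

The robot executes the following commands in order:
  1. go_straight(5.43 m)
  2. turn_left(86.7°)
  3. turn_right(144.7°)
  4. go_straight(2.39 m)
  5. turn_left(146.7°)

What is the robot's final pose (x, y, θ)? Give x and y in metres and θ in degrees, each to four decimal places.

set_pose: (x, y, θ) = (-10.7900, -13.6100, 289.1000°), ρ = 1.37
go_straight(5.43): x += 5.43·cos θ, y += 5.43·sin θ → (-9.0132, -18.7411, 289.1000°)
turn_left(86.7°): centre at ρ to the left, rotate +86.7° → (-7.3456, -19.6110, 375.8000° ≡ 15.8000°)
turn_right(144.7°): centre at ρ to the right, rotate −144.7° → (-5.9064, -21.7896, -128.9000° ≡ 231.1000°)
go_straight(2.39): x += 2.39·cos θ, y += 2.39·sin θ → (-7.4072, -23.6496, 231.1000°)
turn_left(146.7°): centre at ρ to the left, rotate +146.7° → (-5.9222, -25.8143, 377.8000° ≡ 17.8000°)

(-5.9222, -25.8143, 17.8000°)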